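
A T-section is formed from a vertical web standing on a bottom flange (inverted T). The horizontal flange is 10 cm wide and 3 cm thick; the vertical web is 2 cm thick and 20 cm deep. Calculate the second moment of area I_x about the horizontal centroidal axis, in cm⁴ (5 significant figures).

I_x ≈ 3623.0 cm⁴

Decompose the section into non-overlapping parts with the origin at the bottom-left of its bounding rectangle.
Flange: 10 × 3, A = 30 cm², y = 1.5 cm, Ī = 22.5 cm⁴.
Web: 2 × 20, A = 40 cm², y = 13 cm, Ī = 1333.333 cm⁴.
Centroid: ȳ = ΣA·y / ΣA = 8.071429 cm.
Transfer each piece to the horizontal centroidal axis using Ī + A·d² with d = y − 8.071429:
  flange: d = -6.571429 cm → contributes +1318.01 cm⁴
  web: d = 4.928571 cm → contributes +2304.966 cm⁴
Total I = 3622.976 cm⁴.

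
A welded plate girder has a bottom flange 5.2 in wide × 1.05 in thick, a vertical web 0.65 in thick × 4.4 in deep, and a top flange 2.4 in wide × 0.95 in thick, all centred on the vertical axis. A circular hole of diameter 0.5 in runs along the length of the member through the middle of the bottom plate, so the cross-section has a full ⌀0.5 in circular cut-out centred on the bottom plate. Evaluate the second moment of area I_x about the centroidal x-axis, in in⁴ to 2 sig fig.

I_x ≈ 54 in⁴

Treat the section as a set of non-overlapping primitives; coordinates are from the bounding-box lower-left.
Bottom plate: 5.2 × 1.05, A = 5.46 in², y = 0.525 in, Ī = 0.5016 in⁴.
Web plate: 0.65 × 4.4, A = 2.86 in², y = 3.25 in, Ī = 4.614 in⁴.
Top plate: 2.4 × 0.95, A = 2.28 in², y = 5.925 in, Ī = 0.1715 in⁴.
Hole (subtracted): ⌀0.5, A = 0.1963 in², y = 0.525 in, Ī = 0.003068 in⁴.
Centroid: ȳ = ΣA·y / ΣA = 2.458 in.
Transfer each piece to the centroidal x-axis using Ī + A·d² with d = y − 2.458:
  bottom plate: d = -1.933 in → contributes +20.89 in⁴
  web plate: d = 0.7925 in → contributes +6.41 in⁴
  top plate: d = 3.467 in → contributes +27.58 in⁴
  hole: d = -1.933 in → contributes −0.7364 in⁴
Total I = 54.15 in⁴.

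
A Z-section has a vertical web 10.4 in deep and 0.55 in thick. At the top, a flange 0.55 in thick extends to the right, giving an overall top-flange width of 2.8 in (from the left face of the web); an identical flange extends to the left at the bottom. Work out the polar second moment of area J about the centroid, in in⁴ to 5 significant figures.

Treat the section as a set of non-overlapping primitives; coordinates are from the bounding-box lower-left.
Web: 0.55 × 10.4, A = 5.72 in², y = 5.2 in, Ī = 51.55627 in⁴.
Top flange (beyond web): 2.25 × 0.55, A = 1.2375 in², y = 10.125 in, Ī = 0.03119531 in⁴.
Bottom flange (beyond web): 2.25 × 0.55, A = 1.2375 in², y = 0.275 in, Ī = 0.03119531 in⁴.
Centroid: ȳ = ΣA·y / ΣA = 5.2 in.
Transfer each piece to the centroidal x-axis using Ī + A·d² with d = y − 5.2:
  web: d = 0 in → contributes +51.55627 in⁴
  top flange (beyond web): d = 4.925 in → contributes +30.04753 in⁴
  bottom flange (beyond web): d = -4.925 in → contributes +30.04753 in⁴
Total I = 111.6513 in⁴.
For the y-axis: x̄ = 2.525 in.
Repeating about the centroidal y-axis gives I_y = 6.039332 in⁴.
Polar second moment: J = I_x + I_y = 117.6907 in⁴.

J ≈ 117.69 in⁴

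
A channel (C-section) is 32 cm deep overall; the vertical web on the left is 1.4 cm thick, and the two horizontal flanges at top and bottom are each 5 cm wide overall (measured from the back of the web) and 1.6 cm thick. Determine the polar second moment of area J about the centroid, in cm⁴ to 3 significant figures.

Split into non-overlapping primitives; take the origin at the lower-left of the bounding box.
Web: 1.4 × 32, A = 44.8 cm², y = 16 cm, Ī = 3822.9 cm⁴.
Top flange (beyond web): 3.6 × 1.6, A = 5.76 cm², y = 31.2 cm, Ī = 1.2288 cm⁴.
Bottom flange (beyond web): 3.6 × 1.6, A = 5.76 cm², y = 0.8 cm, Ī = 1.2288 cm⁴.
By symmetry the centroid is at mid-height, ȳ = 16 cm.
Transfer each piece to the centroidal x-axis using Ī + A·d² with d = y − 16:
  web: d = 0 cm → contributes +3822.9 cm⁴
  top flange (beyond web): d = 15.2 cm → contributes +1 332 cm⁴
  bottom flange (beyond web): d = -15.2 cm → contributes +1 332 cm⁴
Total I = 6 487 cm⁴.
For the y-axis: x̄ = 1.2114 cm.
Repeating about the centroidal y-axis gives I_y = 77.032 cm⁴.
Polar second moment: J = I_x + I_y = 6 564 cm⁴.

J ≈ 6560 cm⁴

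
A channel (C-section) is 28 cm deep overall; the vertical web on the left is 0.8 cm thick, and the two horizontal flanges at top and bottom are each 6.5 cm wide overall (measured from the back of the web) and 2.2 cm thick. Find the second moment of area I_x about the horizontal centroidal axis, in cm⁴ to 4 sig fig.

Break the section into simple shapes (no overlaps), measuring from the bottom-left corner of the bounding box.
Web: 0.8 × 28, A = 22.4 cm², y = 14 cm, Ī = 1463.47 cm⁴.
Top flange (beyond web): 5.7 × 2.2, A = 12.54 cm², y = 26.9 cm, Ī = 5.0578 cm⁴.
Bottom flange (beyond web): 5.7 × 2.2, A = 12.54 cm², y = 1.1 cm, Ī = 5.0578 cm⁴.
By symmetry the centroid is at mid-height, ȳ = 14 cm.
Transfer each piece to the horizontal centroidal axis using Ī + A·d² with d = y − 14:
  web: d = 0 cm → contributes +1463.47 cm⁴
  top flange (beyond web): d = 12.9 cm → contributes +2091.84 cm⁴
  bottom flange (beyond web): d = -12.9 cm → contributes +2091.84 cm⁴
Total I = 5647.15 cm⁴.

I_x ≈ 5647 cm⁴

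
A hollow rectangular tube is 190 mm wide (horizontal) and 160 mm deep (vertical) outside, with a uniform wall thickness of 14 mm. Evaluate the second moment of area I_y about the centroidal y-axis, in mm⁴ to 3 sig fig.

Break the section into simple shapes (no overlaps), measuring from the bottom-left corner of the bounding box.
Outer rectangle: 190 × 160, A = 30 400 mm², x = 95 mm, Ī = 91 453 333 mm⁴.
Inner void (subtracted): 162 × 132, A = 21 384 mm², x = 95 mm, Ī = 46 766 808 mm⁴.
By symmetry the centroid is at mid-width, x̄ = 95 mm.
All pieces are centred on the centroidal y-axis, so I = ΣĪ (holes subtracted) = 44 686 525 mm⁴.

I_y ≈ 4.47 × 10⁷ mm⁴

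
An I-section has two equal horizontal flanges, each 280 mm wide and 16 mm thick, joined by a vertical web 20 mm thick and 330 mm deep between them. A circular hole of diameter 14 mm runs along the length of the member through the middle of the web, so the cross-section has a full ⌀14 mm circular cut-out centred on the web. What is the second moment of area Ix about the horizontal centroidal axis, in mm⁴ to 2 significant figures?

Break the section into simple shapes (no overlaps), measuring from the bottom-left corner of the bounding box.
Bottom flange: 280 × 16, A = 4 480 mm², y = 8 mm, Ī = 95 573 mm⁴.
Web: 20 × 330, A = 6 600 mm², y = 181 mm, Ī = 59 895 000 mm⁴.
Top flange: 280 × 16, A = 4 480 mm², y = 354 mm, Ī = 95 573 mm⁴.
Hole (subtracted): ⌀14, A = 153.9 mm², y = 181 mm, Ī = 1 886 mm⁴.
By symmetry the centroid is at mid-height, ȳ = 181 mm.
Transfer each piece to the horizontal centroidal axis using Ī + A·d² with d = y − 181:
  bottom flange: d = -173 mm → contributes +134 177 493 mm⁴
  web: d = 0 mm → contributes +59 895 000 mm⁴
  top flange: d = 173 mm → contributes +134 177 493 mm⁴
  hole: d = 0 mm → contributes −1 886 mm⁴
Total I = 328 248 101 mm⁴.

Ix ≈ 3.3 × 10⁸ mm⁴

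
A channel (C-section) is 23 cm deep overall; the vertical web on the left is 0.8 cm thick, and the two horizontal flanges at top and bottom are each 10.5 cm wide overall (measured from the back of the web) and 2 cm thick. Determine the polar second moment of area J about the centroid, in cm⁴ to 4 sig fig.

Decompose the section into non-overlapping parts with the origin at the bottom-left of its bounding rectangle.
Web: 0.8 × 23, A = 18.4 cm², y = 11.5 cm, Ī = 811.133 cm⁴.
Top flange (beyond web): 9.7 × 2, A = 19.4 cm², y = 22 cm, Ī = 6.46667 cm⁴.
Bottom flange (beyond web): 9.7 × 2, A = 19.4 cm², y = 1 cm, Ī = 6.46667 cm⁴.
By symmetry the centroid is at mid-height, ȳ = 11.5 cm.
Transfer each piece to the centroidal x-axis using Ī + A·d² with d = y − 11.5:
  web: d = 0 cm → contributes +811.133 cm⁴
  top flange (beyond web): d = 10.5 cm → contributes +2145.32 cm⁴
  bottom flange (beyond web): d = -10.5 cm → contributes +2145.32 cm⁴
Total I = 5101.77 cm⁴.
For the y-axis: x̄ = 3.96119 cm.
Repeating about the centroidal y-axis gives I_y = 649.217 cm⁴.
Polar second moment: J = I_x + I_y = 5750.98 cm⁴.

J ≈ 5751 cm⁴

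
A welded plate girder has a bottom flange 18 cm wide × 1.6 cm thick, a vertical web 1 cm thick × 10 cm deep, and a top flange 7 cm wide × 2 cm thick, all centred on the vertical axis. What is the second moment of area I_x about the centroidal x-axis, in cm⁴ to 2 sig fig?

I_x ≈ 1400 cm⁴

Decompose the section into non-overlapping parts with the origin at the bottom-left of its bounding rectangle.
Bottom plate: 18 × 1.6, A = 28.8 cm², y = 0.8 cm, Ī = 6.144 cm⁴.
Web plate: 1 × 10, A = 10 cm², y = 6.6 cm, Ī = 83.33 cm⁴.
Top plate: 7 × 2, A = 14 cm², y = 12.6 cm, Ī = 4.667 cm⁴.
Centroid: ȳ = ΣA·y / ΣA = 5.027 cm.
Transfer each piece to the centroidal x-axis using Ī + A·d² with d = y − 5.027:
  bottom plate: d = -4.227 cm → contributes +520.8 cm⁴
  web plate: d = 1.573 cm → contributes +108.1 cm⁴
  top plate: d = 7.573 cm → contributes +807.5 cm⁴
Total I = 1 436 cm⁴.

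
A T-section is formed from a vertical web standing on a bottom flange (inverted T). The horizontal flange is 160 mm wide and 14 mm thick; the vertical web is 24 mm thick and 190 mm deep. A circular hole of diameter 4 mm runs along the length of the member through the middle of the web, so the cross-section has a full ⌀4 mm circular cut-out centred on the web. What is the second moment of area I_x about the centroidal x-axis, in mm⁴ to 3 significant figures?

Treat the section as a set of non-overlapping primitives; coordinates are from the bounding-box lower-left.
Flange: 160 × 14, A = 2 240 mm², y = 7 mm, Ī = 36 587 mm⁴.
Web: 24 × 190, A = 4 560 mm², y = 109 mm, Ī = 13 718 000 mm⁴.
Hole (subtracted): ⌀4, A = 12.566 mm², y = 109 mm, Ī = 12.566 mm⁴.
Centroid: ȳ = ΣA·y / ΣA = 75.338 mm.
Transfer each piece to the centroidal x-axis using Ī + A·d² with d = y − 75.338:
  flange: d = -68.338 mm → contributes +10 497 507 mm⁴
  web: d = 33.662 mm → contributes +18 885 138 mm⁴
  hole: d = 33.662 mm → contributes −14 252 mm⁴
Total I = 29 368 393 mm⁴.

I_x ≈ 2.94 × 10⁷ mm⁴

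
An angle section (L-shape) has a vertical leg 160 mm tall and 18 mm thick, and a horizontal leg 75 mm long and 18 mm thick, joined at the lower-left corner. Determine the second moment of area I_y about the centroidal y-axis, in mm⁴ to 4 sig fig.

I_y ≈ 1.419 × 10⁶ mm⁴

Decompose the section into non-overlapping parts with the origin at the bottom-left of its bounding rectangle.
Vertical leg: 18 × 160, A = 2 880 mm², x = 9 mm, Ī = 77 760 mm⁴.
Horizontal leg (remainder): 57 × 18, A = 1 026 mm², x = 46.5 mm, Ī = 277 790 mm⁴.
Centroid: x̄ = ΣA·x / ΣA = 18.8502 mm.
Transfer each piece to the centroidal y-axis using Ī + A·d² with d = x − 18.8502:
  vertical leg: d = -9.85023 mm → contributes +357 198 mm⁴
  horizontal leg (remainder): d = 27.6498 mm → contributes +1 062 177 mm⁴
Total I = 1 419 374 mm⁴.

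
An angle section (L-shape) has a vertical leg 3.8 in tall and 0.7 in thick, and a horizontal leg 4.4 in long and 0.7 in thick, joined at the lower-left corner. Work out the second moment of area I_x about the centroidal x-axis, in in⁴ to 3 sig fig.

I_x ≈ 6.46 in⁴

Treat the section as a set of non-overlapping primitives; coordinates are from the bounding-box lower-left.
Vertical leg: 0.7 × 3.8, A = 2.66 in², y = 1.9 in, Ī = 3.2009 in⁴.
Horizontal leg (remainder): 3.7 × 0.7, A = 2.59 in², y = 0.35 in, Ī = 0.10576 in⁴.
Centroid: ȳ = ΣA·y / ΣA = 1.1353 in.
Transfer each piece to the centroidal x-axis using Ī + A·d² with d = y − 1.1353:
  vertical leg: d = 0.76467 in → contributes +4.7562 in⁴
  horizontal leg (remainder): d = -0.78533 in → contributes +1.7031 in⁴
Total I = 6.4593 in⁴.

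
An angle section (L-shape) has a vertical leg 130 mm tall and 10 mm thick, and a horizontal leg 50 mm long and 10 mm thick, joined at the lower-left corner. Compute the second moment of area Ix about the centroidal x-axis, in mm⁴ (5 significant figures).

Ix ≈ 2.9353 × 10⁶ mm⁴

Decompose the section into non-overlapping parts with the origin at the bottom-left of its bounding rectangle.
Vertical leg: 10 × 130, A = 1 300 mm², y = 65 mm, Ī = 1 830 833 mm⁴.
Horizontal leg (remainder): 40 × 10, A = 400 mm², y = 5 mm, Ī = 3333.333 mm⁴.
Centroid: ȳ = ΣA·y / ΣA = 50.88235 mm.
Transfer each piece to the centroidal x-axis using Ī + A·d² with d = y − 50.88235:
  vertical leg: d = 14.11765 mm → contributes +2 089 934 mm⁴
  horizontal leg (remainder): d = -45.88235 mm → contributes +845409.5 mm⁴
Total I = 2 935 343 mm⁴.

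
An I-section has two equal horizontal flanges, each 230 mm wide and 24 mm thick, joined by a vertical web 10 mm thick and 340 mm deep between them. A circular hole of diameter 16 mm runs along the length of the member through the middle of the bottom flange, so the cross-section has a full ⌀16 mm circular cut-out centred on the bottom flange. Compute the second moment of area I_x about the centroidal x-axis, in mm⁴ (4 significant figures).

Break the section into simple shapes (no overlaps), measuring from the bottom-left corner of the bounding box.
Bottom flange: 230 × 24, A = 5 520 mm², y = 12 mm, Ī = 264 960 mm⁴.
Web: 10 × 340, A = 3 400 mm², y = 194 mm, Ī = 32 753 333 mm⁴.
Top flange: 230 × 24, A = 5 520 mm², y = 376 mm, Ī = 264 960 mm⁴.
Hole (subtracted): ⌀16, A = 201.062 mm², y = 12 mm, Ī = 3216.99 mm⁴.
Centroid: ȳ = ΣA·y / ΣA = 196.57 mm.
Transfer each piece to the centroidal x-axis using Ī + A·d² with d = y − 196.57:
  bottom flange: d = -184.57 mm → contributes +188 309 634 mm⁴
  web: d = -2.56994 mm → contributes +32 775 789 mm⁴
  top flange: d = 179.43 mm → contributes +177 982 161 mm⁴
  hole: d = -184.57 mm → contributes −6 852 606 mm⁴
Total I = 392 214 978 mm⁴.

I_x ≈ 3.922 × 10⁸ mm⁴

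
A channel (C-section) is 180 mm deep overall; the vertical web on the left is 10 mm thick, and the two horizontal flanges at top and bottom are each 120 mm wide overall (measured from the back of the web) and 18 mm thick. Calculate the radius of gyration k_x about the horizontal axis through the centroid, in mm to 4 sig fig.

k_x ≈ 73.30 mm

Split into non-overlapping primitives; take the origin at the lower-left of the bounding box.
Web: 10 × 180, A = 1 800 mm², y = 90 mm, Ī = 4 860 000 mm⁴.
Top flange (beyond web): 110 × 18, A = 1 980 mm², y = 171 mm, Ī = 53 460 mm⁴.
Bottom flange (beyond web): 110 × 18, A = 1 980 mm², y = 9 mm, Ī = 53 460 mm⁴.
By symmetry the centroid is at mid-height, ȳ = 90 mm.
Transfer each piece to the horizontal axis through the centroid using Ī + A·d² with d = y − 90:
  web: d = 0 mm → contributes +4 860 000 mm⁴
  top flange (beyond web): d = 81 mm → contributes +13 044 240 mm⁴
  bottom flange (beyond web): d = -81 mm → contributes +13 044 240 mm⁴
Total I = 30 948 480 mm⁴.
Radius of gyration: k = √(I/A) = √(30 948 480 / 5 760) = 73.3008 mm.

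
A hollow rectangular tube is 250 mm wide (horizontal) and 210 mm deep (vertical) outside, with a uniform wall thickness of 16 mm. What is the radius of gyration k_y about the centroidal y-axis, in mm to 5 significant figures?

Split into non-overlapping primitives; take the origin at the lower-left of the bounding box.
Outer rectangle: 250 × 210, A = 52 500 mm², x = 125 mm, Ī = 273 437 500 mm⁴.
Inner void (subtracted): 218 × 178, A = 38 804 mm², x = 125 mm, Ī = 153 676 775 mm⁴.
By symmetry the centroid is at mid-width, x̄ = 125 mm.
All pieces are centred on the centroidal y-axis, so I = ΣĪ (holes subtracted) = 119 760 725 mm⁴.
Radius of gyration: k = √(I/A) = √(119 760 725 / 13 696) = 93.51049 mm.

k_y ≈ 93.510 mm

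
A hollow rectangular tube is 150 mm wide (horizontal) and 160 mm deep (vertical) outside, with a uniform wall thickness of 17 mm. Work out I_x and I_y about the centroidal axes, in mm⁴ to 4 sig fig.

Split into non-overlapping primitives; take the origin at the lower-left of the bounding box.
Outer rectangle: 150 × 160, A = 24 000 mm², y = 80 mm, Ī = 51 200 000 mm⁴.
Inner void (subtracted): 116 × 126, A = 14 616 mm², y = 80 mm, Ī = 19 336 968 mm⁴.
By symmetry the centroid is at mid-height, ȳ = 80 mm.
All pieces are centred on the centroidal x-axis, so I = ΣĪ (holes subtracted) = 31 863 032 mm⁴.
Repeating about the centroidal y-axis gives I_y = 28 610 592 mm⁴.

I_x ≈ 3.186 × 10⁷ mm⁴, I_y ≈ 2.861 × 10⁷ mm⁴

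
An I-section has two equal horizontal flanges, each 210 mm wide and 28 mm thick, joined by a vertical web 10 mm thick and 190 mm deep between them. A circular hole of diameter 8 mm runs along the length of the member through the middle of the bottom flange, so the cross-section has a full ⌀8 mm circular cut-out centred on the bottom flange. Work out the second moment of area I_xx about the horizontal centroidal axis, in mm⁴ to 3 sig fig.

I_xx ≈ 1.46 × 10⁸ mm⁴

Treat the section as a set of non-overlapping primitives; coordinates are from the bounding-box lower-left.
Bottom flange: 210 × 28, A = 5 880 mm², y = 14 mm, Ī = 384 160 mm⁴.
Web: 10 × 190, A = 1 900 mm², y = 123 mm, Ī = 5 715 833 mm⁴.
Top flange: 210 × 28, A = 5 880 mm², y = 232 mm, Ī = 384 160 mm⁴.
Hole (subtracted): ⌀8, A = 50.265 mm², y = 14 mm, Ī = 201.06 mm⁴.
Centroid: ȳ = ΣA·y / ΣA = 123.4 mm.
Transfer each piece to the horizontal centroidal axis using Ī + A·d² with d = y − 123.4:
  bottom flange: d = -109.4 mm → contributes +70 761 430 mm⁴
  web: d = -0.40257 mm → contributes +5 716 141 mm⁴
  top flange: d = 108.6 mm → contributes +69 729 356 mm⁴
  hole: d = -109.4 mm → contributes −601 825 mm⁴
Total I = 145 605 102 mm⁴.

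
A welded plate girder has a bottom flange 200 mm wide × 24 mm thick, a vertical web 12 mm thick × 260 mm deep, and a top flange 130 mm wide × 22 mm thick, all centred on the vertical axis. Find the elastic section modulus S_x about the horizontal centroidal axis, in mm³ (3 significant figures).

Break the section into simple shapes (no overlaps), measuring from the bottom-left corner of the bounding box.
Bottom plate: 200 × 24, A = 4 800 mm², y = 12 mm, Ī = 230 400 mm⁴.
Web plate: 12 × 260, A = 3 120 mm², y = 154 mm, Ī = 17 576 000 mm⁴.
Top plate: 130 × 22, A = 2 860 mm², y = 295 mm, Ī = 115 353 mm⁴.
Centroid: ȳ = ΣA·y / ΣA = 128.18 mm.
Transfer each piece to the horizontal centroidal axis using Ī + A·d² with d = y − 128.18:
  bottom plate: d = -116.18 mm → contributes +65 019 762 mm⁴
  web plate: d = 25.82 mm → contributes +19 656 024 mm⁴
  top plate: d = 166.82 mm → contributes +79 706 078 mm⁴
Total I = 164 381 864 mm⁴.
Extreme fibre distance c = 177.82 mm; S = I/c = 924 428 mm³.

S_x ≈ 9.24 × 10⁵ mm³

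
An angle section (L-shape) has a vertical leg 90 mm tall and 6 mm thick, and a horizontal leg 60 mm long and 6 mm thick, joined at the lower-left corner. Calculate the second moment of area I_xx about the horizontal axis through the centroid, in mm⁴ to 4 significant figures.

I_xx ≈ 7.227 × 10⁵ mm⁴

Break the section into simple shapes (no overlaps), measuring from the bottom-left corner of the bounding box.
Vertical leg: 6 × 90, A = 540 mm², y = 45 mm, Ī = 364 500 mm⁴.
Horizontal leg (remainder): 54 × 6, A = 324 mm², y = 3 mm, Ī = 972 mm⁴.
Centroid: ȳ = ΣA·y / ΣA = 29.25 mm.
Transfer each piece to the horizontal axis through the centroid using Ī + A·d² with d = y − 29.25:
  vertical leg: d = 15.75 mm → contributes +498 454 mm⁴
  horizontal leg (remainder): d = -26.25 mm → contributes +224 228 mm⁴
Total I = 722 682 mm⁴.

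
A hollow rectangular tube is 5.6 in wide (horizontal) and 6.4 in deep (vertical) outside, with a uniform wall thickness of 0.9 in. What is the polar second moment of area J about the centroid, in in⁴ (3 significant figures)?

Break the section into simple shapes (no overlaps), measuring from the bottom-left corner of the bounding box.
Outer rectangle: 5.6 × 6.4, A = 35.84 in², y = 3.2 in, Ī = 122.33 in⁴.
Inner void (subtracted): 3.8 × 4.6, A = 17.48 in², y = 3.2 in, Ī = 30.823 in⁴.
By symmetry the centroid is at mid-height, ȳ = 3.2 in.
All pieces are centred on the centroidal x-axis, so I = ΣĪ (holes subtracted) = 91.511 in⁴.
Repeating about the centroidal y-axis gives I_y = 72.628 in⁴.
Polar second moment: J = I_x + I_y = 164.14 in⁴.

J ≈ 164 in⁴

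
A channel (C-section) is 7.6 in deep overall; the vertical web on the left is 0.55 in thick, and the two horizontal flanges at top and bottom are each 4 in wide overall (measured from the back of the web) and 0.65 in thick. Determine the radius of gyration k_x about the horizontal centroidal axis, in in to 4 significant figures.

Decompose the section into non-overlapping parts with the origin at the bottom-left of its bounding rectangle.
Web: 0.55 × 7.6, A = 4.18 in², y = 3.8 in, Ī = 20.1197 in⁴.
Top flange (beyond web): 3.45 × 0.65, A = 2.2425 in², y = 7.275 in, Ī = 0.0789547 in⁴.
Bottom flange (beyond web): 3.45 × 0.65, A = 2.2425 in², y = 0.325 in, Ī = 0.0789547 in⁴.
By symmetry the centroid is at mid-height, ȳ = 3.8 in.
Transfer each piece to the horizontal centroidal axis using Ī + A·d² with d = y − 3.8:
  web: d = 0 in → contributes +20.1197 in⁴
  top flange (beyond web): d = 3.475 in → contributes +27.1585 in⁴
  bottom flange (beyond web): d = -3.475 in → contributes +27.1585 in⁴
Total I = 74.4368 in⁴.
Radius of gyration: k = √(I/A) = √(74.4368 / 8.665) = 2.93096 in.

k_x ≈ 2.931 in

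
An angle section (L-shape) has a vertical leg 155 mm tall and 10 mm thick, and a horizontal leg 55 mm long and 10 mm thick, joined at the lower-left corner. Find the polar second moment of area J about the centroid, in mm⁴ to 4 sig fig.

J ≈ 5.293 × 10⁶ mm⁴

Decompose the section into non-overlapping parts with the origin at the bottom-left of its bounding rectangle.
Vertical leg: 10 × 155, A = 1 550 mm², y = 77.5 mm, Ī = 3 103 229 mm⁴.
Horizontal leg (remainder): 45 × 10, A = 450 mm², y = 5 mm, Ī = 3 750 mm⁴.
Centroid: ȳ = ΣA·y / ΣA = 61.1875 mm.
Transfer each piece to the centroidal x-axis using Ī + A·d² with d = y − 61.1875:
  vertical leg: d = 16.3125 mm → contributes +3 515 681 mm⁴
  horizontal leg (remainder): d = -56.1875 mm → contributes +1 424 416 mm⁴
Total I = 4 940 096 mm⁴.
For the y-axis: x̄ = 11.1875 mm.
Repeating about the centroidal y-axis gives I_y = 352 596 mm⁴.
Polar second moment: J = I_x + I_y = 5 292 693 mm⁴.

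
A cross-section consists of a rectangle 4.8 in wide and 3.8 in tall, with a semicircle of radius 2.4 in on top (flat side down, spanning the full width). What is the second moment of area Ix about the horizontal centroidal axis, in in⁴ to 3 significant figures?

Ix ≈ 77.1 in⁴

Treat the section as a set of non-overlapping primitives; coordinates are from the bounding-box lower-left.
Rectangular body: 4.8 × 3.8, A = 18.24 in², y = 1.9 in, Ī = 21.949 in⁴.
Semicircular cap: semicircle r = 2.4, A = 9.0478 in², y = 4.8186 in, Ī = 3.6415 in⁴.
Centroid: ȳ = ΣA·y / ΣA = 2.8677 in.
Transfer each piece to the horizontal centroidal axis using Ī + A·d² with d = y − 2.8677:
  rectangular body: d = -0.96771 in → contributes +39.03 in⁴
  semicircular cap: d = 1.9509 in → contributes +38.077 in⁴
Total I = 77.107 in⁴.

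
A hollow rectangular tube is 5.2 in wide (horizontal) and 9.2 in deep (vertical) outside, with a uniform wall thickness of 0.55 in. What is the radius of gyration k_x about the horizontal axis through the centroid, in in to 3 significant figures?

k_x ≈ 3.26 in

Break the section into simple shapes (no overlaps), measuring from the bottom-left corner of the bounding box.
Outer rectangle: 5.2 × 9.2, A = 47.84 in², y = 4.6 in, Ī = 337.43 in⁴.
Inner void (subtracted): 4.1 × 8.1, A = 33.21 in², y = 4.6 in, Ī = 181.58 in⁴.
By symmetry the centroid is at mid-height, ȳ = 4.6 in.
All pieces are centred on the horizontal axis through the centroid, so I = ΣĪ (holes subtracted) = 155.86 in⁴.
Radius of gyration: k = √(I/A) = √(155.86 / 14.63) = 3.2639 in.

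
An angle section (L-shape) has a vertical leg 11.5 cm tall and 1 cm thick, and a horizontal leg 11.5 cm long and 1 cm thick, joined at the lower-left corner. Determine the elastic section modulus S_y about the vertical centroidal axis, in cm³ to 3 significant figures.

S_y ≈ 33.8 cm³

Break the section into simple shapes (no overlaps), measuring from the bottom-left corner of the bounding box.
Vertical leg: 1 × 11.5, A = 11.5 cm², x = 0.5 cm, Ī = 0.95833 cm⁴.
Horizontal leg (remainder): 10.5 × 1, A = 10.5 cm², x = 6.25 cm, Ī = 96.469 cm⁴.
Centroid: x̄ = ΣA·x / ΣA = 3.2443 cm.
Transfer each piece to the vertical centroidal axis using Ī + A·d² with d = x − 3.2443:
  vertical leg: d = -2.7443 cm → contributes +87.568 cm⁴
  horizontal leg (remainder): d = 3.0057 cm → contributes +191.33 cm⁴
Total I = 278.9 cm⁴.
Extreme fibre distance c = 8.2557 cm; S = I/c = 33.782 cm³.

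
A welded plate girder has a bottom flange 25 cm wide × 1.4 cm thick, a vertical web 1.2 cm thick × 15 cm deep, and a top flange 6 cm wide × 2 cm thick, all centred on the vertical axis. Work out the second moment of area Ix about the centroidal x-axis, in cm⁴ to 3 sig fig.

Ix ≈ 3040 cm⁴

Decompose the section into non-overlapping parts with the origin at the bottom-left of its bounding rectangle.
Bottom plate: 25 × 1.4, A = 35 cm², y = 0.7 cm, Ī = 5.7167 cm⁴.
Web plate: 1.2 × 15, A = 18 cm², y = 8.9 cm, Ī = 337.5 cm⁴.
Top plate: 6 × 2, A = 12 cm², y = 17.4 cm, Ī = 4 cm⁴.
Centroid: ȳ = ΣA·y / ΣA = 6.0538 cm.
Transfer each piece to the centroidal x-axis using Ī + A·d² with d = y − 6.0538:
  bottom plate: d = -5.3538 cm → contributes +1008.9 cm⁴
  web plate: d = 2.8462 cm → contributes +483.31 cm⁴
  top plate: d = 11.346 cm → contributes +1548.8 cm⁴
Total I = 3041.1 cm⁴.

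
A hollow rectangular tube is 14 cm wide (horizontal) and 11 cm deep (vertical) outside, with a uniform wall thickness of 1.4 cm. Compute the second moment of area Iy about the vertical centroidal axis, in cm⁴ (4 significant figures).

Break the section into simple shapes (no overlaps), measuring from the bottom-left corner of the bounding box.
Outer rectangle: 14 × 11, A = 154 cm², x = 7 cm, Ī = 2515.33 cm⁴.
Inner void (subtracted): 11.2 × 8.2, A = 91.84 cm², x = 7 cm, Ī = 960.034 cm⁴.
By symmetry the centroid is at mid-width, x̄ = 7 cm.
All pieces are centred on the vertical centroidal axis, so I = ΣĪ (holes subtracted) = 1555.3 cm⁴.

Iy ≈ 1555 cm⁴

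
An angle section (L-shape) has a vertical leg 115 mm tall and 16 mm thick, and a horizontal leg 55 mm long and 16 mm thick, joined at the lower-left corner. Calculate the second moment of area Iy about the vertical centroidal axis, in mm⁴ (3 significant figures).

Iy ≈ 4.71 × 10⁵ mm⁴

Decompose the section into non-overlapping parts with the origin at the bottom-left of its bounding rectangle.
Vertical leg: 16 × 115, A = 1 840 mm², x = 8 mm, Ī = 39 253 mm⁴.
Horizontal leg (remainder): 39 × 16, A = 624 mm², x = 35.5 mm, Ī = 79 092 mm⁴.
Centroid: x̄ = ΣA·x / ΣA = 14.964 mm.
Transfer each piece to the vertical centroidal axis using Ī + A·d² with d = x − 14.964:
  vertical leg: d = -6.9643 mm → contributes +128 496 mm⁴
  horizontal leg (remainder): d = 20.536 mm → contributes +342 243 mm⁴
Total I = 470 738 mm⁴.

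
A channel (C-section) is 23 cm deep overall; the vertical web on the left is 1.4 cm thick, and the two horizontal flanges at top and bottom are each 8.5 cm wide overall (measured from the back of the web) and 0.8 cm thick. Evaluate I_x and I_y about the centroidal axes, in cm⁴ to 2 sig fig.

Treat the section as a set of non-overlapping primitives; coordinates are from the bounding-box lower-left.
Web: 1.4 × 23, A = 32.2 cm², y = 11.5 cm, Ī = 1 419 cm⁴.
Top flange (beyond web): 7.1 × 0.8, A = 5.68 cm², y = 22.6 cm, Ī = 0.3029 cm⁴.
Bottom flange (beyond web): 7.1 × 0.8, A = 5.68 cm², y = 0.4 cm, Ī = 0.3029 cm⁴.
By symmetry the centroid is at mid-height, ȳ = 11.5 cm.
Transfer each piece to the centroidal x-axis using Ī + A·d² with d = y − 11.5:
  web: d = 0 cm → contributes +1 419 cm⁴
  top flange (beyond web): d = 11.1 cm → contributes +700.1 cm⁴
  bottom flange (beyond web): d = -11.1 cm → contributes +700.1 cm⁴
Total I = 2 820 cm⁴.
For the y-axis: x̄ = 1.808 cm.
Repeating about the centroidal y-axis gives I_y = 204.7 cm⁴.

I_x ≈ 2800 cm⁴, I_y ≈ 200 cm⁴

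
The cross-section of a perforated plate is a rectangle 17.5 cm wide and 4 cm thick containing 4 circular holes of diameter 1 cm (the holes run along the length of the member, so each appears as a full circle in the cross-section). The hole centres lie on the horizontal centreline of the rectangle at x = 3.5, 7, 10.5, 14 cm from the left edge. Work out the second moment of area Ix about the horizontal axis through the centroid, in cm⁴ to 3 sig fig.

Decompose the section into non-overlapping parts with the origin at the bottom-left of its bounding rectangle.
Plate: 17.5 × 4, A = 70 cm², y = 2 cm, Ī = 93.333 cm⁴.
Hole 1 (subtracted): ⌀1, A = 0.7854 cm², y = 2 cm, Ī = 0.049087 cm⁴.
Hole 2 (subtracted): ⌀1, A = 0.7854 cm², y = 2 cm, Ī = 0.049087 cm⁴.
Hole 3 (subtracted): ⌀1, A = 0.7854 cm², y = 2 cm, Ī = 0.049087 cm⁴.
Hole 4 (subtracted): ⌀1, A = 0.7854 cm², y = 2 cm, Ī = 0.049087 cm⁴.
By symmetry the centroid is at mid-height, ȳ = 2 cm.
All pieces are centred on the horizontal axis through the centroid, so I = ΣĪ (holes subtracted) = 93.137 cm⁴.

Ix ≈ 93.1 cm⁴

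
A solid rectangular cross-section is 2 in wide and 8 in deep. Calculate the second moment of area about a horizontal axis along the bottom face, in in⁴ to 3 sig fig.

The section: 2 × 8, A = 16 in², y = 4 in, Ī = 85.333 in⁴.
Transfer it to a horizontal axis along the bottom face using Ī + A·d² with d = y − 0:
  the section: d = 4 in → contributes +341.33 in⁴
Total I = 341.33 in⁴.

I_base ≈ 341 in⁴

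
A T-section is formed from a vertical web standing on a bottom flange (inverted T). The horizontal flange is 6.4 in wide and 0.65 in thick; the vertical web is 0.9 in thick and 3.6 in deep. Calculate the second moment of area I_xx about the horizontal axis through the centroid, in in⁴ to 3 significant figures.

I_xx ≈ 11.9 in⁴

Break the section into simple shapes (no overlaps), measuring from the bottom-left corner of the bounding box.
Flange: 6.4 × 0.65, A = 4.16 in², y = 0.325 in, Ī = 0.14647 in⁴.
Web: 0.9 × 3.6, A = 3.24 in², y = 2.45 in, Ī = 3.4992 in⁴.
Centroid: ȳ = ΣA·y / ΣA = 1.2554 in.
Transfer each piece to the horizontal axis through the centroid using Ī + A·d² with d = y − 1.2554:
  flange: d = -0.93041 in → contributes +3.7476 in⁴
  web: d = 1.1946 in → contributes +8.1229 in⁴
Total I = 11.87 in⁴.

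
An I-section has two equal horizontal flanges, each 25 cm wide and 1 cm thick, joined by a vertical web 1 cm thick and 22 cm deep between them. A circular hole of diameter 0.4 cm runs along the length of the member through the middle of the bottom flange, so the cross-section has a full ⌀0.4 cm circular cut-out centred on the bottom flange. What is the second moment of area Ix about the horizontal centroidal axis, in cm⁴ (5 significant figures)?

Treat the section as a set of non-overlapping primitives; coordinates are from the bounding-box lower-left.
Bottom flange: 25 × 1, A = 25 cm², y = 0.5 cm, Ī = 2.083333 cm⁴.
Web: 1 × 22, A = 22 cm², y = 12 cm, Ī = 887.3333 cm⁴.
Top flange: 25 × 1, A = 25 cm², y = 23.5 cm, Ī = 2.083333 cm⁴.
Hole (subtracted): ⌀0.4, A = 0.1256637 cm², y = 0.5 cm, Ī = 0.001256637 cm⁴.
Centroid: ȳ = ΣA·y / ΣA = 12.02011 cm.
Transfer each piece to the horizontal centroidal axis using Ī + A·d² with d = y − 12.02011:
  bottom flange: d = -11.52011 cm → contributes +3319.905 cm⁴
  web: d = -0.02010638 cm → contributes +887.3422 cm⁴
  top flange: d = 11.47989 cm → contributes +3296.782 cm⁴
  hole: d = -11.52011 cm → contributes −16.67845 cm⁴
Total I = 7487.351 cm⁴.

Ix ≈ 7487.4 cm⁴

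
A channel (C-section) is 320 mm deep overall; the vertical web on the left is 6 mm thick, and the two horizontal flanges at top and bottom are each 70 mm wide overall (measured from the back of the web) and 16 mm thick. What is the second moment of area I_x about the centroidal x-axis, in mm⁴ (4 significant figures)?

I_x ≈ 6.374 × 10⁷ mm⁴

Split into non-overlapping primitives; take the origin at the lower-left of the bounding box.
Web: 6 × 320, A = 1 920 mm², y = 160 mm, Ī = 16 384 000 mm⁴.
Top flange (beyond web): 64 × 16, A = 1 024 mm², y = 312 mm, Ī = 21845.3 mm⁴.
Bottom flange (beyond web): 64 × 16, A = 1 024 mm², y = 8 mm, Ī = 21845.3 mm⁴.
By symmetry the centroid is at mid-height, ȳ = 160 mm.
Transfer each piece to the centroidal x-axis using Ī + A·d² with d = y − 160:
  web: d = 0 mm → contributes +16 384 000 mm⁴
  top flange (beyond web): d = 152 mm → contributes +23 680 341 mm⁴
  bottom flange (beyond web): d = -152 mm → contributes +23 680 341 mm⁴
Total I = 63 744 683 mm⁴.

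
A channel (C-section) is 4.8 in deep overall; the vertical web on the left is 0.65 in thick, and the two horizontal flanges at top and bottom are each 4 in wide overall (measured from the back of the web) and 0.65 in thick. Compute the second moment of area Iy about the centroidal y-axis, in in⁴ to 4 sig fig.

Iy ≈ 11.45 in⁴

Treat the section as a set of non-overlapping primitives; coordinates are from the bounding-box lower-left.
Web: 0.65 × 4.8, A = 3.12 in², x = 0.325 in, Ī = 0.10985 in⁴.
Top flange (beyond web): 3.35 × 0.65, A = 2.1775 in², x = 2.325 in, Ī = 2.03642 in⁴.
Bottom flange (beyond web): 3.35 × 0.65, A = 2.1775 in², x = 2.325 in, Ī = 2.03642 in⁴.
Centroid: x̄ = ΣA·x / ΣA = 1.49022 in.
Transfer each piece to the centroidal y-axis using Ī + A·d² with d = x − 1.49022:
  web: d = -1.16522 in → contributes +4.34597 in⁴
  top flange (beyond web): d = 0.834783 in → contributes +3.55383 in⁴
  bottom flange (beyond web): d = 0.834783 in → contributes +3.55383 in⁴
Total I = 11.4536 in⁴.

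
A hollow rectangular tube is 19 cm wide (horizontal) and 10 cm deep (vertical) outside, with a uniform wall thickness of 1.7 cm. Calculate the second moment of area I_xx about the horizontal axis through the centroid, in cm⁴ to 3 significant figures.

I_xx ≈ 1210 cm⁴

Split into non-overlapping primitives; take the origin at the lower-left of the bounding box.
Outer rectangle: 19 × 10, A = 190 cm², y = 5 cm, Ī = 1583.3 cm⁴.
Inner void (subtracted): 15.6 × 6.6, A = 102.96 cm², y = 5 cm, Ī = 373.74 cm⁴.
By symmetry the centroid is at mid-height, ȳ = 5 cm.
All pieces are centred on the horizontal axis through the centroid, so I = ΣĪ (holes subtracted) = 1209.6 cm⁴.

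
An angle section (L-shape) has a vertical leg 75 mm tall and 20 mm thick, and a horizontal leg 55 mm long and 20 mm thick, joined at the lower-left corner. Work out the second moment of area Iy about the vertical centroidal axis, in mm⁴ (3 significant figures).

Decompose the section into non-overlapping parts with the origin at the bottom-left of its bounding rectangle.
Vertical leg: 20 × 75, A = 1 500 mm², x = 10 mm, Ī = 50 000 mm⁴.
Horizontal leg (remainder): 35 × 20, A = 700 mm², x = 37.5 mm, Ī = 71 458 mm⁴.
Centroid: x̄ = ΣA·x / ΣA = 18.75 mm.
Transfer each piece to the vertical centroidal axis using Ī + A·d² with d = x − 18.75:
  vertical leg: d = -8.75 mm → contributes +164 844 mm⁴
  horizontal leg (remainder): d = 18.75 mm → contributes +317 552 mm⁴
Total I = 482 396 mm⁴.

Iy ≈ 4.82 × 10⁵ mm⁴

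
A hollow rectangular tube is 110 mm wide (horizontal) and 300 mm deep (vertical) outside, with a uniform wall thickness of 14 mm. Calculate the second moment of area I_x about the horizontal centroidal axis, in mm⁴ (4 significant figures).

I_x ≈ 1.100 × 10⁸ mm⁴

Split into non-overlapping primitives; take the origin at the lower-left of the bounding box.
Outer rectangle: 110 × 300, A = 33 000 mm², y = 150 mm, Ī = 247 500 000 mm⁴.
Inner void (subtracted): 82 × 272, A = 22 304 mm², y = 150 mm, Ī = 137 511 595 mm⁴.
By symmetry the centroid is at mid-height, ȳ = 150 mm.
All pieces are centred on the horizontal centroidal axis, so I = ΣĪ (holes subtracted) = 109 988 405 mm⁴.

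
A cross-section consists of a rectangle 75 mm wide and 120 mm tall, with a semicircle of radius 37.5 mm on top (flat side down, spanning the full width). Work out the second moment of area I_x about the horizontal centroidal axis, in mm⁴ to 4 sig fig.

Treat the section as a set of non-overlapping primitives; coordinates are from the bounding-box lower-left.
Rectangular body: 75 × 120, A = 9 000 mm², y = 60 mm, Ī = 10 800 000 mm⁴.
Semicircular cap: semicircle r = 37.5, A = 2208.93 mm², y = 135.915 mm, Ī = 217 049 mm⁴.
Centroid: ȳ = ΣA·y / ΣA = 74.9606 mm.
Transfer each piece to the horizontal centroidal axis using Ī + A·d² with d = y − 74.9606:
  rectangular body: d = -14.9606 mm → contributes +12 814 372 mm⁴
  semicircular cap: d = 60.9549 mm → contributes +8 424 339 mm⁴
Total I = 21 238 711 mm⁴.

I_x ≈ 2.124 × 10⁷ mm⁴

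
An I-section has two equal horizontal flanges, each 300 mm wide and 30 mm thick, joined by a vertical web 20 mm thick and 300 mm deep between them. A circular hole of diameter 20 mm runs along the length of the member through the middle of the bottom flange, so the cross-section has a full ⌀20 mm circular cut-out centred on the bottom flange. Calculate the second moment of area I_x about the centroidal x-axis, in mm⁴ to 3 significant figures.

I_x ≈ 5.28 × 10⁸ mm⁴

Treat the section as a set of non-overlapping primitives; coordinates are from the bounding-box lower-left.
Bottom flange: 300 × 30, A = 9 000 mm², y = 15 mm, Ī = 675 000 mm⁴.
Web: 20 × 300, A = 6 000 mm², y = 180 mm, Ī = 45 000 000 mm⁴.
Top flange: 300 × 30, A = 9 000 mm², y = 345 mm, Ī = 675 000 mm⁴.
Hole (subtracted): ⌀20, A = 314.16 mm², y = 15 mm, Ī = 7 854 mm⁴.
Centroid: ȳ = ΣA·y / ΣA = 182.19 mm.
Transfer each piece to the centroidal x-axis using Ī + A·d² with d = y − 182.19:
  bottom flange: d = -167.19 mm → contributes +252 242 927 mm⁴
  web: d = -2.1885 mm → contributes +45 028 737 mm⁴
  top flange: d = 162.81 mm → contributes +239 243 284 mm⁴
  hole: d = -167.19 mm → contributes −8 789 231 mm⁴
Total I = 527 725 717 mm⁴.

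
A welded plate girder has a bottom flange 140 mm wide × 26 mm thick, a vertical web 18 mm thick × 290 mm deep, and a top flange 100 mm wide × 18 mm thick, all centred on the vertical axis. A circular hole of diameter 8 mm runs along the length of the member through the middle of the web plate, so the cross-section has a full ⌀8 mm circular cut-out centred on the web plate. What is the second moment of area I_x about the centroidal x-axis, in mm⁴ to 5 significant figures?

I_x ≈ 1.6203 × 10⁸ mm⁴

Break the section into simple shapes (no overlaps), measuring from the bottom-left corner of the bounding box.
Bottom plate: 140 × 26, A = 3 640 mm², y = 13 mm, Ī = 205053.3 mm⁴.
Web plate: 18 × 290, A = 5 220 mm², y = 171 mm, Ī = 36 583 500 mm⁴.
Top plate: 100 × 18, A = 1 800 mm², y = 325 mm, Ī = 48 600 mm⁴.
Hole (subtracted): ⌀8, A = 50.26548 mm², y = 171 mm, Ī = 201.0619 mm⁴.
Centroid: ȳ = ΣA·y / ΣA = 142.9201 mm.
Transfer each piece to the centroidal x-axis using Ī + A·d² with d = y − 142.9201:
  bottom plate: d = -129.9201 mm → contributes +61 645 485 mm⁴
  web plate: d = 28.07987 mm → contributes +40 699 362 mm⁴
  top plate: d = 182.0799 mm → contributes +59 724 144 mm⁴
  hole: d = 28.07987 mm → contributes −39834.35 mm⁴
Total I = 162 029 156 mm⁴.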